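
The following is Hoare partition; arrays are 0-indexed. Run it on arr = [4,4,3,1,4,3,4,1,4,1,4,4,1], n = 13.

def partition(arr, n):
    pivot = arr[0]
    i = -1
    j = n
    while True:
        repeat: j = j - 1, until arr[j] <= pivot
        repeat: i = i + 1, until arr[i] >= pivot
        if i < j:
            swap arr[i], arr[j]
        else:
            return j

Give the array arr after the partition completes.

[1,4,3,1,4,3,1,1,4,4,4,4,4]

pivot=4
j stops at 12 (1), i stops at 0 (4); swap ⇒ [1,4,3,1,4,3,4,1,4,1,4,4,4]
j stops at 11 (4), i stops at 1 (4); swap ⇒ [1,4,3,1,4,3,4,1,4,1,4,4,4]
j stops at 10 (4), i stops at 4 (4); swap ⇒ [1,4,3,1,4,3,4,1,4,1,4,4,4]
j stops at 9 (1), i stops at 6 (4); swap ⇒ [1,4,3,1,4,3,1,1,4,4,4,4,4]
j stops at 8, i stops at 8; i≥j ⇒ return 8. arr=[1,4,3,1,4,3,1,1,4,4,4,4,4]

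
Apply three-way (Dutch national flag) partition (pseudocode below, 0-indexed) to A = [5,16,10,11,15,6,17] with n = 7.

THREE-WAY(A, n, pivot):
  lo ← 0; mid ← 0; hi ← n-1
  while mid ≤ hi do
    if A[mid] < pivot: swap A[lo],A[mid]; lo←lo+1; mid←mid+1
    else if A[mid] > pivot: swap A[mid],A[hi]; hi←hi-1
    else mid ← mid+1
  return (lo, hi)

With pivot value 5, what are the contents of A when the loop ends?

pivot = 5; lo=0, mid=0, hi=6
A[mid]=5=5: mid=1
A[mid]=16>5: swap A[1],A[6]; hi=5 → [5,17,10,11,15,6,16]
A[mid]=17>5: swap A[1],A[5]; hi=4 → [5,6,10,11,15,17,16]
A[mid]=6>5: swap A[1],A[4]; hi=3 → [5,15,10,11,6,17,16]
A[mid]=15>5: swap A[1],A[3]; hi=2 → [5,11,10,15,6,17,16]
A[mid]=11>5: swap A[1],A[2]; hi=1 → [5,10,11,15,6,17,16]
A[mid]=10>5: swap A[1],A[1]; hi=0 → [5,10,11,15,6,17,16]
end: lo=0, hi=0; A = [5,10,11,15,6,17,16]

[5,10,11,15,6,17,16]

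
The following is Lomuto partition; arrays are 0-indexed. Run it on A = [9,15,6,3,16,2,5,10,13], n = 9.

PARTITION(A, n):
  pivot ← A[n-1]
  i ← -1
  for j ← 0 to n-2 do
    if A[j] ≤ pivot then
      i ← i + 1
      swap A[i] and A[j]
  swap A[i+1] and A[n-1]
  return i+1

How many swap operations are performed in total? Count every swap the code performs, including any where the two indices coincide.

7

pivot = A[8] = 13; i = -1
j=0: A[0]=9 ≤ 13 → i=0, swap A[0],A[0] (no change) → [9,15,6,3,16,2,5,10,13]
j=1: A[1]=15 > 13 → no swap
j=2: A[2]=6 ≤ 13 → i=1, swap A[1],A[2] → [9,6,15,3,16,2,5,10,13]
j=3: A[3]=3 ≤ 13 → i=2, swap A[2],A[3] → [9,6,3,15,16,2,5,10,13]
j=4: A[4]=16 > 13 → no swap
j=5: A[5]=2 ≤ 13 → i=3, swap A[3],A[5] → [9,6,3,2,16,15,5,10,13]
j=6: A[6]=5 ≤ 13 → i=4, swap A[4],A[6] → [9,6,3,2,5,15,16,10,13]
j=7: A[7]=10 ≤ 13 → i=5, swap A[5],A[7] → [9,6,3,2,5,10,16,15,13]
final swap A[6],A[8] → [9,6,3,2,5,10,13,15,16]; return 6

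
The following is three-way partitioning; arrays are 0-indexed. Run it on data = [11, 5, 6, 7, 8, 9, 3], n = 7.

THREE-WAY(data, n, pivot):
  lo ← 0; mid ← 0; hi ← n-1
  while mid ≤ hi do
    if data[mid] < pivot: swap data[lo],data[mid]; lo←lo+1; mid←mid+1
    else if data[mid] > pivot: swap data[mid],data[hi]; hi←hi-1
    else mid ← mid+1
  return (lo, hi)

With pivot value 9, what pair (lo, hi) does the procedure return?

pivot = 9; lo=0, mid=0, hi=6
data[mid]=11>9: swap data[0],data[6]; hi=5 → [3, 5, 6, 7, 8, 9, 11]
data[mid]=3<9: swap data[0],data[0]; lo=1,mid=1 → [3, 5, 6, 7, 8, 9, 11]
data[mid]=5<9: swap data[1],data[1]; lo=2,mid=2 → [3, 5, 6, 7, 8, 9, 11]
data[mid]=6<9: swap data[2],data[2]; lo=3,mid=3 → [3, 5, 6, 7, 8, 9, 11]
data[mid]=7<9: swap data[3],data[3]; lo=4,mid=4 → [3, 5, 6, 7, 8, 9, 11]
data[mid]=8<9: swap data[4],data[4]; lo=5,mid=5 → [3, 5, 6, 7, 8, 9, 11]
data[mid]=9=9: mid=6
end: lo=5, hi=5; data = [3, 5, 6, 7, 8, 9, 11]

(5, 5)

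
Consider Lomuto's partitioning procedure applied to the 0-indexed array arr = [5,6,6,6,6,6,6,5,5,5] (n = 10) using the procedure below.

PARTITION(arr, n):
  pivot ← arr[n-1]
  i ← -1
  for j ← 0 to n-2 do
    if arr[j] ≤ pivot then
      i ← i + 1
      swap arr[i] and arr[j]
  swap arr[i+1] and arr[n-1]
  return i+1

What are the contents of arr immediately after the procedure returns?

[5,5,5,5,6,6,6,6,6,6]

pivot=5, i=-1
j=0: 5≤5, i=0, swap(0,0) ⇒ [5,6,6,6,6,6,6,5,5,5]
j=1: 6>5, skip
j=2: 6>5, skip
j=3: 6>5, skip
j=4: 6>5, skip
j=5: 6>5, skip
j=6: 6>5, skip
j=7: 5≤5, i=1, swap(1,7) ⇒ [5,5,6,6,6,6,6,6,5,5]
j=8: 5≤5, i=2, swap(2,8) ⇒ [5,5,5,6,6,6,6,6,6,5]
swap(3,9) ⇒ [5,5,5,5,6,6,6,6,6,6]; return 3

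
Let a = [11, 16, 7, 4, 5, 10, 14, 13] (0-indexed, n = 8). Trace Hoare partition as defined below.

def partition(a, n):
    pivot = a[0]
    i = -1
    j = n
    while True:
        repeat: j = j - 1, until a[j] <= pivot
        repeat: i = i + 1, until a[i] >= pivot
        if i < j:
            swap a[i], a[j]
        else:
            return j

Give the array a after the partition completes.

pivot = a[0] = 11; i = -1, j = 8
j→5 (a[5]=10≤11), i→0 (a[0]=11≥11); i<j, swap → [10, 16, 7, 4, 5, 11, 14, 13]
j→4 (a[4]=5≤11), i→1 (a[1]=16≥11); i<j, swap → [10, 5, 7, 4, 16, 11, 14, 13]
j→3, i→4; i≥j, return j=3. a = [10, 5, 7, 4, 16, 11, 14, 13]

[10, 5, 7, 4, 16, 11, 14, 13]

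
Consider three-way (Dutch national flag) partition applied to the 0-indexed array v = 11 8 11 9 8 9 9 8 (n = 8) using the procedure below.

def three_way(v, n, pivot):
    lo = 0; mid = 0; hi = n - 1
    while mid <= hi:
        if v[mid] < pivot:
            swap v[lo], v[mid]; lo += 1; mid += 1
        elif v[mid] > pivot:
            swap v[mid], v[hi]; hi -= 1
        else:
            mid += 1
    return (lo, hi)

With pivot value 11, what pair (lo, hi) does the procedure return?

(6, 7)

lo=0 mid=0 hi=7
11=11: mid=1
8<11: swap(0,1), lo=1 mid=2 ⇒ 8 11 11 9 8 9 9 8
11=11: mid=3
9<11: swap(1,3), lo=2 mid=4 ⇒ 8 9 11 11 8 9 9 8
8<11: swap(2,4), lo=3 mid=5 ⇒ 8 9 8 11 11 9 9 8
9<11: swap(3,5), lo=4 mid=6 ⇒ 8 9 8 9 11 11 9 8
9<11: swap(4,6), lo=5 mid=7 ⇒ 8 9 8 9 9 11 11 8
8<11: swap(5,7), lo=6 mid=8 ⇒ 8 9 8 9 9 8 11 11
done. lo=6 hi=7; v=8 9 8 9 9 8 11 11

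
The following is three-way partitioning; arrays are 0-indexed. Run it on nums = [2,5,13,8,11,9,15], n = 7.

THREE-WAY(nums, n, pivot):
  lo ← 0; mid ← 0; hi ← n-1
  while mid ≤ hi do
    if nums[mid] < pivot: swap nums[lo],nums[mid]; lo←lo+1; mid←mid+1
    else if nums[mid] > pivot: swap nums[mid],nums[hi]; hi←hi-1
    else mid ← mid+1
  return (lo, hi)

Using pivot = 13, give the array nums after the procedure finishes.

[2,5,8,11,9,13,15]

pivot = 13; lo=0, mid=0, hi=6
nums[mid]=2<13: swap nums[0],nums[0]; lo=1,mid=1 → [2,5,13,8,11,9,15]
nums[mid]=5<13: swap nums[1],nums[1]; lo=2,mid=2 → [2,5,13,8,11,9,15]
nums[mid]=13=13: mid=3
nums[mid]=8<13: swap nums[2],nums[3]; lo=3,mid=4 → [2,5,8,13,11,9,15]
nums[mid]=11<13: swap nums[3],nums[4]; lo=4,mid=5 → [2,5,8,11,13,9,15]
nums[mid]=9<13: swap nums[4],nums[5]; lo=5,mid=6 → [2,5,8,11,9,13,15]
nums[mid]=15>13: swap nums[6],nums[6]; hi=5 → [2,5,8,11,9,13,15]
end: lo=5, hi=5; nums = [2,5,8,11,9,13,15]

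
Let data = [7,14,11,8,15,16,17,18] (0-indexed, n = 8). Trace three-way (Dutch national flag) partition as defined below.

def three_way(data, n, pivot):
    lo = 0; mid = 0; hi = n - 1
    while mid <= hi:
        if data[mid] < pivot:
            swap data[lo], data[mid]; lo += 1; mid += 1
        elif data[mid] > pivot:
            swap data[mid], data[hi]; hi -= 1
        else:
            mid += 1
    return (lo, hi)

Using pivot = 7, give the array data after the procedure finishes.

lo=0 mid=0 hi=7
7=7: mid=1
14>7: swap(1,7), hi=6 ⇒ [7,18,11,8,15,16,17,14]
18>7: swap(1,6), hi=5 ⇒ [7,17,11,8,15,16,18,14]
17>7: swap(1,5), hi=4 ⇒ [7,16,11,8,15,17,18,14]
16>7: swap(1,4), hi=3 ⇒ [7,15,11,8,16,17,18,14]
15>7: swap(1,3), hi=2 ⇒ [7,8,11,15,16,17,18,14]
8>7: swap(1,2), hi=1 ⇒ [7,11,8,15,16,17,18,14]
11>7: swap(1,1), hi=0 ⇒ [7,11,8,15,16,17,18,14]
done. lo=0 hi=0; data=[7,11,8,15,16,17,18,14]

[7,11,8,15,16,17,18,14]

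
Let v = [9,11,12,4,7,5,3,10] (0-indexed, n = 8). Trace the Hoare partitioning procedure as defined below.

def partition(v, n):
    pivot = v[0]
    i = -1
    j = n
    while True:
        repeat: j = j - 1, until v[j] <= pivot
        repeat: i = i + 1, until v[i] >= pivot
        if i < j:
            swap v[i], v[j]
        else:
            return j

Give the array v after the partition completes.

[3,5,7,4,12,11,9,10]

pivot = v[0] = 9; i = -1, j = 8
j→6 (v[6]=3≤9), i→0 (v[0]=9≥9); i<j, swap → [3,11,12,4,7,5,9,10]
j→5 (v[5]=5≤9), i→1 (v[1]=11≥9); i<j, swap → [3,5,12,4,7,11,9,10]
j→4 (v[4]=7≤9), i→2 (v[2]=12≥9); i<j, swap → [3,5,7,4,12,11,9,10]
j→3, i→4; i≥j, return j=3. v = [3,5,7,4,12,11,9,10]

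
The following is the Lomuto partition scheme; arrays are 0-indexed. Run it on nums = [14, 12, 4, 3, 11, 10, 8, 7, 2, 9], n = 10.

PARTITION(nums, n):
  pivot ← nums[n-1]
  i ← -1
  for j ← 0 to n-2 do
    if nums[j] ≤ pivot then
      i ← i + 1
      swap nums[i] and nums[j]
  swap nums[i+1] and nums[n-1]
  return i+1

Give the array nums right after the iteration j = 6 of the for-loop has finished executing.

pivot=9, i=-1
j=0: 14>9, skip
j=1: 12>9, skip
j=2: 4≤9, i=0, swap(0,2) ⇒ [4, 12, 14, 3, 11, 10, 8, 7, 2, 9]
j=3: 3≤9, i=1, swap(1,3) ⇒ [4, 3, 14, 12, 11, 10, 8, 7, 2, 9]
j=4: 11>9, skip
j=5: 10>9, skip
j=6: 8≤9, i=2, swap(2,6) ⇒ [4, 3, 8, 12, 11, 10, 14, 7, 2, 9]
(after j=6) nums = [4, 3, 8, 12, 11, 10, 14, 7, 2, 9]

[4, 3, 8, 12, 11, 10, 14, 7, 2, 9]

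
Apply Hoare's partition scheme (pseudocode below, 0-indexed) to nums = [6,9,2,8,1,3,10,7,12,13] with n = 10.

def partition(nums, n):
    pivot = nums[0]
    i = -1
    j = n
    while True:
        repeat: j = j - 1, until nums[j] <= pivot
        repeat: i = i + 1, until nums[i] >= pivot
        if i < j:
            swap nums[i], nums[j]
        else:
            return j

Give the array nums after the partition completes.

pivot = nums[0] = 6; i = -1, j = 10
j→5 (nums[5]=3≤6), i→0 (nums[0]=6≥6); i<j, swap → [3,9,2,8,1,6,10,7,12,13]
j→4 (nums[4]=1≤6), i→1 (nums[1]=9≥6); i<j, swap → [3,1,2,8,9,6,10,7,12,13]
j→2, i→3; i≥j, return j=2. nums = [3,1,2,8,9,6,10,7,12,13]

[3,1,2,8,9,6,10,7,12,13]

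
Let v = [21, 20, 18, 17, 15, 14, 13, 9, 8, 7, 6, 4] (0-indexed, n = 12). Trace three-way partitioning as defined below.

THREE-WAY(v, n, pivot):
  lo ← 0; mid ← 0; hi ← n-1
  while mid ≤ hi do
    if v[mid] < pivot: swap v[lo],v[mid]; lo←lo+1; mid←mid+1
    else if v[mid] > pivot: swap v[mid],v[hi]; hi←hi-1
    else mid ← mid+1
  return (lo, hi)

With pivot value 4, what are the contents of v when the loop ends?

[4, 18, 17, 15, 14, 13, 9, 8, 7, 6, 20, 21]

pivot = 4; lo=0, mid=0, hi=11
v[mid]=21>4: swap v[0],v[11]; hi=10 → [4, 20, 18, 17, 15, 14, 13, 9, 8, 7, 6, 21]
v[mid]=4=4: mid=1
v[mid]=20>4: swap v[1],v[10]; hi=9 → [4, 6, 18, 17, 15, 14, 13, 9, 8, 7, 20, 21]
v[mid]=6>4: swap v[1],v[9]; hi=8 → [4, 7, 18, 17, 15, 14, 13, 9, 8, 6, 20, 21]
v[mid]=7>4: swap v[1],v[8]; hi=7 → [4, 8, 18, 17, 15, 14, 13, 9, 7, 6, 20, 21]
v[mid]=8>4: swap v[1],v[7]; hi=6 → [4, 9, 18, 17, 15, 14, 13, 8, 7, 6, 20, 21]
v[mid]=9>4: swap v[1],v[6]; hi=5 → [4, 13, 18, 17, 15, 14, 9, 8, 7, 6, 20, 21]
v[mid]=13>4: swap v[1],v[5]; hi=4 → [4, 14, 18, 17, 15, 13, 9, 8, 7, 6, 20, 21]
v[mid]=14>4: swap v[1],v[4]; hi=3 → [4, 15, 18, 17, 14, 13, 9, 8, 7, 6, 20, 21]
v[mid]=15>4: swap v[1],v[3]; hi=2 → [4, 17, 18, 15, 14, 13, 9, 8, 7, 6, 20, 21]
v[mid]=17>4: swap v[1],v[2]; hi=1 → [4, 18, 17, 15, 14, 13, 9, 8, 7, 6, 20, 21]
v[mid]=18>4: swap v[1],v[1]; hi=0 → [4, 18, 17, 15, 14, 13, 9, 8, 7, 6, 20, 21]
end: lo=0, hi=0; v = [4, 18, 17, 15, 14, 13, 9, 8, 7, 6, 20, 21]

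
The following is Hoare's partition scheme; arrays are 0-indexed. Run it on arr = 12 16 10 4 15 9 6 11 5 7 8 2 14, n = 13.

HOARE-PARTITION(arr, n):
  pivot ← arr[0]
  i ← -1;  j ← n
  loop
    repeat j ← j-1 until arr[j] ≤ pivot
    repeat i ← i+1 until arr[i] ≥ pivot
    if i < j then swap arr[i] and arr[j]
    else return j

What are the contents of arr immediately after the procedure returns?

2 8 10 4 7 9 6 11 5 15 16 12 14

pivot = arr[0] = 12; i = -1, j = 13
j→11 (arr[11]=2≤12), i→0 (arr[0]=12≥12); i<j, swap → 2 16 10 4 15 9 6 11 5 7 8 12 14
j→10 (arr[10]=8≤12), i→1 (arr[1]=16≥12); i<j, swap → 2 8 10 4 15 9 6 11 5 7 16 12 14
j→9 (arr[9]=7≤12), i→4 (arr[4]=15≥12); i<j, swap → 2 8 10 4 7 9 6 11 5 15 16 12 14
j→8, i→9; i≥j, return j=8. arr = 2 8 10 4 7 9 6 11 5 15 16 12 14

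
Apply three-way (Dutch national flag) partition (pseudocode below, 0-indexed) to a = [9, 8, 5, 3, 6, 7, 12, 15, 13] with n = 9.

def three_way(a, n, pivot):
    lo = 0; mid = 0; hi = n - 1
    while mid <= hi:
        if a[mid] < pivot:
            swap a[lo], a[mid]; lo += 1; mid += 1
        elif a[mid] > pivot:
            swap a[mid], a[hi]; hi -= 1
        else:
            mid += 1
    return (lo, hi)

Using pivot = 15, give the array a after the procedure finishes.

pivot = 15; lo=0, mid=0, hi=8
a[mid]=9<15: swap a[0],a[0]; lo=1,mid=1 → [9, 8, 5, 3, 6, 7, 12, 15, 13]
a[mid]=8<15: swap a[1],a[1]; lo=2,mid=2 → [9, 8, 5, 3, 6, 7, 12, 15, 13]
a[mid]=5<15: swap a[2],a[2]; lo=3,mid=3 → [9, 8, 5, 3, 6, 7, 12, 15, 13]
a[mid]=3<15: swap a[3],a[3]; lo=4,mid=4 → [9, 8, 5, 3, 6, 7, 12, 15, 13]
a[mid]=6<15: swap a[4],a[4]; lo=5,mid=5 → [9, 8, 5, 3, 6, 7, 12, 15, 13]
a[mid]=7<15: swap a[5],a[5]; lo=6,mid=6 → [9, 8, 5, 3, 6, 7, 12, 15, 13]
a[mid]=12<15: swap a[6],a[6]; lo=7,mid=7 → [9, 8, 5, 3, 6, 7, 12, 15, 13]
a[mid]=15=15: mid=8
a[mid]=13<15: swap a[7],a[8]; lo=8,mid=9 → [9, 8, 5, 3, 6, 7, 12, 13, 15]
end: lo=8, hi=8; a = [9, 8, 5, 3, 6, 7, 12, 13, 15]

[9, 8, 5, 3, 6, 7, 12, 13, 15]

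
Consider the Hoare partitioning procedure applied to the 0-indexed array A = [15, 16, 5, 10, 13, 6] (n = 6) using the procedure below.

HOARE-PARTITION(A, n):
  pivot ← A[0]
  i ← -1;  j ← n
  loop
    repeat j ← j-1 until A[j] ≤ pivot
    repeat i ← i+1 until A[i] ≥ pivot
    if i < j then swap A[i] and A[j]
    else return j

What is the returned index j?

pivot = A[0] = 15; i = -1, j = 6
j→5 (A[5]=6≤15), i→0 (A[0]=15≥15); i<j, swap → [6, 16, 5, 10, 13, 15]
j→4 (A[4]=13≤15), i→1 (A[1]=16≥15); i<j, swap → [6, 13, 5, 10, 16, 15]
j→3, i→4; i≥j, return j=3. A = [6, 13, 5, 10, 16, 15]

3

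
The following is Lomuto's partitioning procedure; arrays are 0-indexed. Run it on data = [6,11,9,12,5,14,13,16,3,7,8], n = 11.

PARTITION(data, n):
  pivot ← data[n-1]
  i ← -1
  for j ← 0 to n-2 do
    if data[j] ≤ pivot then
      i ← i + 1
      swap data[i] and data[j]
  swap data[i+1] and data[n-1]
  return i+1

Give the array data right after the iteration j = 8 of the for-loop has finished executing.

pivot = data[10] = 8; i = -1
j=0: data[0]=6 ≤ 8 → i=0, swap data[0],data[0] (no change) → [6,11,9,12,5,14,13,16,3,7,8]
j=1: data[1]=11 > 8 → no swap
j=2: data[2]=9 > 8 → no swap
j=3: data[3]=12 > 8 → no swap
j=4: data[4]=5 ≤ 8 → i=1, swap data[1],data[4] → [6,5,9,12,11,14,13,16,3,7,8]
j=5: data[5]=14 > 8 → no swap
j=6: data[6]=13 > 8 → no swap
j=7: data[7]=16 > 8 → no swap
j=8: data[8]=3 ≤ 8 → i=2, swap data[2],data[8] → [6,5,3,12,11,14,13,16,9,7,8]
(after j=8) data = [6,5,3,12,11,14,13,16,9,7,8]

[6,5,3,12,11,14,13,16,9,7,8]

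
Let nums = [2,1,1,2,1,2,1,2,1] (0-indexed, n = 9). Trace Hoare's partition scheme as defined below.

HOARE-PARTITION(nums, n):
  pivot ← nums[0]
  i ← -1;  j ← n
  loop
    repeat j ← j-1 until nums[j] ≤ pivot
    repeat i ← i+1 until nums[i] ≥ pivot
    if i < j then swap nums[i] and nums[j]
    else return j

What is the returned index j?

5

pivot=2
j stops at 8 (1), i stops at 0 (2); swap ⇒ [1,1,1,2,1,2,1,2,2]
j stops at 7 (2), i stops at 3 (2); swap ⇒ [1,1,1,2,1,2,1,2,2]
j stops at 6 (1), i stops at 5 (2); swap ⇒ [1,1,1,2,1,1,2,2,2]
j stops at 5, i stops at 6; i≥j ⇒ return 5. nums=[1,1,1,2,1,1,2,2,2]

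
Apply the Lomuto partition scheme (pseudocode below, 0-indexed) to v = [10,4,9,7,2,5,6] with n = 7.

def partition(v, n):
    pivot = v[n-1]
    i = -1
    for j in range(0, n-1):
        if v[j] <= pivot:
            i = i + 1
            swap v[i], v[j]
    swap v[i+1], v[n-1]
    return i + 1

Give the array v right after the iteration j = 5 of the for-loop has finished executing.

[4,2,5,7,10,9,6]

pivot = v[6] = 6; i = -1
j=0: v[0]=10 > 6 → no swap
j=1: v[1]=4 ≤ 6 → i=0, swap v[0],v[1] → [4,10,9,7,2,5,6]
j=2: v[2]=9 > 6 → no swap
j=3: v[3]=7 > 6 → no swap
j=4: v[4]=2 ≤ 6 → i=1, swap v[1],v[4] → [4,2,9,7,10,5,6]
j=5: v[5]=5 ≤ 6 → i=2, swap v[2],v[5] → [4,2,5,7,10,9,6]
(after j=5) v = [4,2,5,7,10,9,6]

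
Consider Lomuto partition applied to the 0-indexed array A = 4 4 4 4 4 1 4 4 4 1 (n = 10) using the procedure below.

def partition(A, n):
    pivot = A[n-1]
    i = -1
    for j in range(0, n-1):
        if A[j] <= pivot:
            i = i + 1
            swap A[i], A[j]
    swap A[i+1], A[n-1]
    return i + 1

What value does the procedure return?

1

pivot=1, i=-1
j=0: 4>1, skip
j=1: 4>1, skip
j=2: 4>1, skip
j=3: 4>1, skip
j=4: 4>1, skip
j=5: 1≤1, i=0, swap(0,5) ⇒ 1 4 4 4 4 4 4 4 4 1
j=6: 4>1, skip
j=7: 4>1, skip
j=8: 4>1, skip
swap(1,9) ⇒ 1 1 4 4 4 4 4 4 4 4; return 1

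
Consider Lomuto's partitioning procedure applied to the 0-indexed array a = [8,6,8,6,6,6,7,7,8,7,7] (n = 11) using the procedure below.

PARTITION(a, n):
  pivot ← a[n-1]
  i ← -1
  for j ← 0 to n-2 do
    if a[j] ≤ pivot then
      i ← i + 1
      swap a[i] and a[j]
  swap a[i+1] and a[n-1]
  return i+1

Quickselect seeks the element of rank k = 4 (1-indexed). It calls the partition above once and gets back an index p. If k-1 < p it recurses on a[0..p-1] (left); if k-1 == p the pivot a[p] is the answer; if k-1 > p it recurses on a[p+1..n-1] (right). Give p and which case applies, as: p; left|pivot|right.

pivot = a[10] = 7; i = -1
j=0: a[0]=8 > 7 → no swap
j=1: a[1]=6 ≤ 7 → i=0, swap a[0],a[1] → [6,8,8,6,6,6,7,7,8,7,7]
j=2: a[2]=8 > 7 → no swap
j=3: a[3]=6 ≤ 7 → i=1, swap a[1],a[3] → [6,6,8,8,6,6,7,7,8,7,7]
j=4: a[4]=6 ≤ 7 → i=2, swap a[2],a[4] → [6,6,6,8,8,6,7,7,8,7,7]
j=5: a[5]=6 ≤ 7 → i=3, swap a[3],a[5] → [6,6,6,6,8,8,7,7,8,7,7]
j=6: a[6]=7 ≤ 7 → i=4, swap a[4],a[6] → [6,6,6,6,7,8,8,7,8,7,7]
j=7: a[7]=7 ≤ 7 → i=5, swap a[5],a[7] → [6,6,6,6,7,7,8,8,8,7,7]
j=8: a[8]=8 > 7 → no swap
j=9: a[9]=7 ≤ 7 → i=6, swap a[6],a[9] → [6,6,6,6,7,7,7,8,8,8,7]
final swap a[7],a[10] → [6,6,6,6,7,7,7,7,8,8,8]; return 7
p = 7; k-1 = 3 < 7 ⇒ left

7; left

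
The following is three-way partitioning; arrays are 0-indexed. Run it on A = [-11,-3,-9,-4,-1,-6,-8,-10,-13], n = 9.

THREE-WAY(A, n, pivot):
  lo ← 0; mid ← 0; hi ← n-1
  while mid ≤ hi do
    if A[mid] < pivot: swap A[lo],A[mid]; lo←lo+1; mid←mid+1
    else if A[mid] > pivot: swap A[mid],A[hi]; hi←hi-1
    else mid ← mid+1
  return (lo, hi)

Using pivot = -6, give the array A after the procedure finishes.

[-11,-13,-9,-10,-8,-6,-1,-4,-3]

pivot = -6; lo=0, mid=0, hi=8
A[mid]=-11<-6: swap A[0],A[0]; lo=1,mid=1 → [-11,-3,-9,-4,-1,-6,-8,-10,-13]
A[mid]=-3>-6: swap A[1],A[8]; hi=7 → [-11,-13,-9,-4,-1,-6,-8,-10,-3]
A[mid]=-13<-6: swap A[1],A[1]; lo=2,mid=2 → [-11,-13,-9,-4,-1,-6,-8,-10,-3]
A[mid]=-9<-6: swap A[2],A[2]; lo=3,mid=3 → [-11,-13,-9,-4,-1,-6,-8,-10,-3]
A[mid]=-4>-6: swap A[3],A[7]; hi=6 → [-11,-13,-9,-10,-1,-6,-8,-4,-3]
A[mid]=-10<-6: swap A[3],A[3]; lo=4,mid=4 → [-11,-13,-9,-10,-1,-6,-8,-4,-3]
A[mid]=-1>-6: swap A[4],A[6]; hi=5 → [-11,-13,-9,-10,-8,-6,-1,-4,-3]
A[mid]=-8<-6: swap A[4],A[4]; lo=5,mid=5 → [-11,-13,-9,-10,-8,-6,-1,-4,-3]
A[mid]=-6=-6: mid=6
end: lo=5, hi=5; A = [-11,-13,-9,-10,-8,-6,-1,-4,-3]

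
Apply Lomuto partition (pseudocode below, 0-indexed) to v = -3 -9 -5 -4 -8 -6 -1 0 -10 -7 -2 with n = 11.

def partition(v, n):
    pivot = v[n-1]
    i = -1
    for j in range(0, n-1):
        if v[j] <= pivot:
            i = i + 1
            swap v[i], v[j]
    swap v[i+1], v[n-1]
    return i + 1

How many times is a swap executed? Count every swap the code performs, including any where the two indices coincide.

9

pivot=-2, i=-1
j=0: -3≤-2, i=0, swap(0,0) ⇒ -3 -9 -5 -4 -8 -6 -1 0 -10 -7 -2
j=1: -9≤-2, i=1, swap(1,1) ⇒ -3 -9 -5 -4 -8 -6 -1 0 -10 -7 -2
j=2: -5≤-2, i=2, swap(2,2) ⇒ -3 -9 -5 -4 -8 -6 -1 0 -10 -7 -2
j=3: -4≤-2, i=3, swap(3,3) ⇒ -3 -9 -5 -4 -8 -6 -1 0 -10 -7 -2
j=4: -8≤-2, i=4, swap(4,4) ⇒ -3 -9 -5 -4 -8 -6 -1 0 -10 -7 -2
j=5: -6≤-2, i=5, swap(5,5) ⇒ -3 -9 -5 -4 -8 -6 -1 0 -10 -7 -2
j=6: -1>-2, skip
j=7: 0>-2, skip
j=8: -10≤-2, i=6, swap(6,8) ⇒ -3 -9 -5 -4 -8 -6 -10 0 -1 -7 -2
j=9: -7≤-2, i=7, swap(7,9) ⇒ -3 -9 -5 -4 -8 -6 -10 -7 -1 0 -2
swap(8,10) ⇒ -3 -9 -5 -4 -8 -6 -10 -7 -2 0 -1; return 8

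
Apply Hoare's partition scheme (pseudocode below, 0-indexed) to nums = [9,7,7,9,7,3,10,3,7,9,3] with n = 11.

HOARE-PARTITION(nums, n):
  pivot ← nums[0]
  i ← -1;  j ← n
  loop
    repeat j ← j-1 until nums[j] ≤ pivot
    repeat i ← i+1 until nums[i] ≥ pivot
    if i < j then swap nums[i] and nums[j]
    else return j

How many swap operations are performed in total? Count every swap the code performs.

3

pivot = nums[0] = 9; i = -1, j = 11
j→10 (nums[10]=3≤9), i→0 (nums[0]=9≥9); i<j, swap → [3,7,7,9,7,3,10,3,7,9,9]
j→9 (nums[9]=9≤9), i→3 (nums[3]=9≥9); i<j, swap → [3,7,7,9,7,3,10,3,7,9,9]
j→8 (nums[8]=7≤9), i→6 (nums[6]=10≥9); i<j, swap → [3,7,7,9,7,3,7,3,10,9,9]
j→7, i→8; i≥j, return j=7. nums = [3,7,7,9,7,3,7,3,10,9,9]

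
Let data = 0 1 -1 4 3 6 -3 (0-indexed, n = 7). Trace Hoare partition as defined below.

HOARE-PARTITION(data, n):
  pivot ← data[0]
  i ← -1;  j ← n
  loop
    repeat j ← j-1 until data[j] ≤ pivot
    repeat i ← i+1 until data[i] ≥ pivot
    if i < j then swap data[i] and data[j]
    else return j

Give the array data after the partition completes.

-3 -1 1 4 3 6 0

pivot = data[0] = 0; i = -1, j = 7
j→6 (data[6]=-3≤0), i→0 (data[0]=0≥0); i<j, swap → -3 1 -1 4 3 6 0
j→2 (data[2]=-1≤0), i→1 (data[1]=1≥0); i<j, swap → -3 -1 1 4 3 6 0
j→1, i→2; i≥j, return j=1. data = -3 -1 1 4 3 6 0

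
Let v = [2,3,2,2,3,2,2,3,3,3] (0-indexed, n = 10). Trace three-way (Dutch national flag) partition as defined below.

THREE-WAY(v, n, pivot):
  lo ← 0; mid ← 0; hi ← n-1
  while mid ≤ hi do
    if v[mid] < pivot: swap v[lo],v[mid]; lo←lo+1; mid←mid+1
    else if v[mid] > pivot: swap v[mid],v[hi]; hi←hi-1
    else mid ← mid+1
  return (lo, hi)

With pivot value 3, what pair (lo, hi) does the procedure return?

(5, 9)

lo=0 mid=0 hi=9
2<3: swap(0,0), lo=1 mid=1 ⇒ [2,3,2,2,3,2,2,3,3,3]
3=3: mid=2
2<3: swap(1,2), lo=2 mid=3 ⇒ [2,2,3,2,3,2,2,3,3,3]
2<3: swap(2,3), lo=3 mid=4 ⇒ [2,2,2,3,3,2,2,3,3,3]
3=3: mid=5
2<3: swap(3,5), lo=4 mid=6 ⇒ [2,2,2,2,3,3,2,3,3,3]
2<3: swap(4,6), lo=5 mid=7 ⇒ [2,2,2,2,2,3,3,3,3,3]
3=3: mid=8
3=3: mid=9
3=3: mid=10
done. lo=5 hi=9; v=[2,2,2,2,2,3,3,3,3,3]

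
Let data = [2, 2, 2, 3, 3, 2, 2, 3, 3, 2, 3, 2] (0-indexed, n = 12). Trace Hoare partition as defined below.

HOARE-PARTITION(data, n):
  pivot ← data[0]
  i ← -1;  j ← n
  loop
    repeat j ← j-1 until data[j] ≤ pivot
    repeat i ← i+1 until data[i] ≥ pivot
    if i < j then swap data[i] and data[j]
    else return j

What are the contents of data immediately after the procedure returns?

[2, 2, 2, 2, 3, 3, 2, 3, 3, 2, 3, 2]

pivot=2
j stops at 11 (2), i stops at 0 (2); swap ⇒ [2, 2, 2, 3, 3, 2, 2, 3, 3, 2, 3, 2]
j stops at 9 (2), i stops at 1 (2); swap ⇒ [2, 2, 2, 3, 3, 2, 2, 3, 3, 2, 3, 2]
j stops at 6 (2), i stops at 2 (2); swap ⇒ [2, 2, 2, 3, 3, 2, 2, 3, 3, 2, 3, 2]
j stops at 5 (2), i stops at 3 (3); swap ⇒ [2, 2, 2, 2, 3, 3, 2, 3, 3, 2, 3, 2]
j stops at 3, i stops at 4; i≥j ⇒ return 3. data=[2, 2, 2, 2, 3, 3, 2, 3, 3, 2, 3, 2]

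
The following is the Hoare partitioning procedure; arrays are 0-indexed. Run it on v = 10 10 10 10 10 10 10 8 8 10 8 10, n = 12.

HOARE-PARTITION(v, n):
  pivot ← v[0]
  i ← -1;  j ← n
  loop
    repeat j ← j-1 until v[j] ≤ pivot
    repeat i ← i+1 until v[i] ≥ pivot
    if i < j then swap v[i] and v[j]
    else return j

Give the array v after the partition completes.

pivot = v[0] = 10; i = -1, j = 12
j→11 (v[11]=10≤10), i→0 (v[0]=10≥10); i<j, swap → 10 10 10 10 10 10 10 8 8 10 8 10
j→10 (v[10]=8≤10), i→1 (v[1]=10≥10); i<j, swap → 10 8 10 10 10 10 10 8 8 10 10 10
j→9 (v[9]=10≤10), i→2 (v[2]=10≥10); i<j, swap → 10 8 10 10 10 10 10 8 8 10 10 10
j→8 (v[8]=8≤10), i→3 (v[3]=10≥10); i<j, swap → 10 8 10 8 10 10 10 8 10 10 10 10
j→7 (v[7]=8≤10), i→4 (v[4]=10≥10); i<j, swap → 10 8 10 8 8 10 10 10 10 10 10 10
j→6 (v[6]=10≤10), i→5 (v[5]=10≥10); i<j, swap → 10 8 10 8 8 10 10 10 10 10 10 10
j→5, i→6; i≥j, return j=5. v = 10 8 10 8 8 10 10 10 10 10 10 10

10 8 10 8 8 10 10 10 10 10 10 10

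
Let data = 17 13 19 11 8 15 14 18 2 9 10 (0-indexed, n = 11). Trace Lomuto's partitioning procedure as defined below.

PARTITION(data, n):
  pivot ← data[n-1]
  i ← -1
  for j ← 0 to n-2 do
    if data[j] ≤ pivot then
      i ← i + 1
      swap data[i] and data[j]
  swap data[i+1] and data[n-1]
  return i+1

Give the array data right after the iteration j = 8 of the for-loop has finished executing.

pivot=10, i=-1
j=0: 17>10, skip
j=1: 13>10, skip
j=2: 19>10, skip
j=3: 11>10, skip
j=4: 8≤10, i=0, swap(0,4) ⇒ 8 13 19 11 17 15 14 18 2 9 10
j=5: 15>10, skip
j=6: 14>10, skip
j=7: 18>10, skip
j=8: 2≤10, i=1, swap(1,8) ⇒ 8 2 19 11 17 15 14 18 13 9 10
(after j=8) data = 8 2 19 11 17 15 14 18 13 9 10

8 2 19 11 17 15 14 18 13 9 10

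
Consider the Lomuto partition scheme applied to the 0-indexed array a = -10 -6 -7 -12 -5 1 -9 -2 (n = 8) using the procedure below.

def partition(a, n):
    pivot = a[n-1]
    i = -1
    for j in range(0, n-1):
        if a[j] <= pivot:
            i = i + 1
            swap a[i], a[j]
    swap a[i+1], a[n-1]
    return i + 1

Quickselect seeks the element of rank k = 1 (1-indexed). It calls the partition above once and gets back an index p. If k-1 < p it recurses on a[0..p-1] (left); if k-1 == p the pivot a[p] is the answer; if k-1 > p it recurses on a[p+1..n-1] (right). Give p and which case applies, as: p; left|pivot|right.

pivot = a[7] = -2; i = -1
j=0: a[0]=-10 ≤ -2 → i=0, swap a[0],a[0] (no change) → -10 -6 -7 -12 -5 1 -9 -2
j=1: a[1]=-6 ≤ -2 → i=1, swap a[1],a[1] (no change) → -10 -6 -7 -12 -5 1 -9 -2
j=2: a[2]=-7 ≤ -2 → i=2, swap a[2],a[2] (no change) → -10 -6 -7 -12 -5 1 -9 -2
j=3: a[3]=-12 ≤ -2 → i=3, swap a[3],a[3] (no change) → -10 -6 -7 -12 -5 1 -9 -2
j=4: a[4]=-5 ≤ -2 → i=4, swap a[4],a[4] (no change) → -10 -6 -7 -12 -5 1 -9 -2
j=5: a[5]=1 > -2 → no swap
j=6: a[6]=-9 ≤ -2 → i=5, swap a[5],a[6] → -10 -6 -7 -12 -5 -9 1 -2
final swap a[6],a[7] → -10 -6 -7 -12 -5 -9 -2 1; return 6
p = 6; k-1 = 0 < 6 ⇒ left

6; left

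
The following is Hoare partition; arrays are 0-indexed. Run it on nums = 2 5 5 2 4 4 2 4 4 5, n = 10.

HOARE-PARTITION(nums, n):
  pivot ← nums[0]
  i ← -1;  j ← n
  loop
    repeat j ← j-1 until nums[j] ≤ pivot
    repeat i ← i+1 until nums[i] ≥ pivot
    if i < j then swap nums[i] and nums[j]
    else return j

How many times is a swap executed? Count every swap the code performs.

pivot=2
j stops at 6 (2), i stops at 0 (2); swap ⇒ 2 5 5 2 4 4 2 4 4 5
j stops at 3 (2), i stops at 1 (5); swap ⇒ 2 2 5 5 4 4 2 4 4 5
j stops at 1, i stops at 2; i≥j ⇒ return 1. nums=2 2 5 5 4 4 2 4 4 5

2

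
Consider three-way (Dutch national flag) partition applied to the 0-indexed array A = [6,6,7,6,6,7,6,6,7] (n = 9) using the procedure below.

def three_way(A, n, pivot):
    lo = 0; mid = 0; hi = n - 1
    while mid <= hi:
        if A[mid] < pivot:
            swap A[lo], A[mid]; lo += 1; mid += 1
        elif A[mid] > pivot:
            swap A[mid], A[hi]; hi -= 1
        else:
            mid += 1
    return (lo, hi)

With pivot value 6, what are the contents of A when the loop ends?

[6,6,6,6,6,6,7,7,7]

lo=0 mid=0 hi=8
6=6: mid=1
6=6: mid=2
7>6: swap(2,8), hi=7 ⇒ [6,6,7,6,6,7,6,6,7]
7>6: swap(2,7), hi=6 ⇒ [6,6,6,6,6,7,6,7,7]
6=6: mid=3
6=6: mid=4
6=6: mid=5
7>6: swap(5,6), hi=5 ⇒ [6,6,6,6,6,6,7,7,7]
6=6: mid=6
done. lo=0 hi=5; A=[6,6,6,6,6,6,7,7,7]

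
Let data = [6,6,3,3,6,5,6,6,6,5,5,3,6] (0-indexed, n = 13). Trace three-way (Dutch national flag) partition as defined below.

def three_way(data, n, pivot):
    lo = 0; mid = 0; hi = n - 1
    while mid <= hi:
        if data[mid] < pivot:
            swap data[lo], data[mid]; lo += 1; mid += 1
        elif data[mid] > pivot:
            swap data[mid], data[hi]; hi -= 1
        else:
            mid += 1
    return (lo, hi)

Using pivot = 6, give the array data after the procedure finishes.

[3,3,5,5,5,3,6,6,6,6,6,6,6]

lo=0 mid=0 hi=12
6=6: mid=1
6=6: mid=2
3<6: swap(0,2), lo=1 mid=3 ⇒ [3,6,6,3,6,5,6,6,6,5,5,3,6]
3<6: swap(1,3), lo=2 mid=4 ⇒ [3,3,6,6,6,5,6,6,6,5,5,3,6]
6=6: mid=5
5<6: swap(2,5), lo=3 mid=6 ⇒ [3,3,5,6,6,6,6,6,6,5,5,3,6]
6=6: mid=7
6=6: mid=8
6=6: mid=9
5<6: swap(3,9), lo=4 mid=10 ⇒ [3,3,5,5,6,6,6,6,6,6,5,3,6]
5<6: swap(4,10), lo=5 mid=11 ⇒ [3,3,5,5,5,6,6,6,6,6,6,3,6]
3<6: swap(5,11), lo=6 mid=12 ⇒ [3,3,5,5,5,3,6,6,6,6,6,6,6]
6=6: mid=13
done. lo=6 hi=12; data=[3,3,5,5,5,3,6,6,6,6,6,6,6]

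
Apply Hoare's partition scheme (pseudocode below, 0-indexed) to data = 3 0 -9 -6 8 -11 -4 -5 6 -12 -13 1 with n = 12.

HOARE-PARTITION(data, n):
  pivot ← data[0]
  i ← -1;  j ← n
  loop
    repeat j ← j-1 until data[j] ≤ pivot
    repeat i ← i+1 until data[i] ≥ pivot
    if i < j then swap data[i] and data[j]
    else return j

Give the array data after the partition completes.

pivot=3
j stops at 11 (1), i stops at 0 (3); swap ⇒ 1 0 -9 -6 8 -11 -4 -5 6 -12 -13 3
j stops at 10 (-13), i stops at 4 (8); swap ⇒ 1 0 -9 -6 -13 -11 -4 -5 6 -12 8 3
j stops at 9 (-12), i stops at 8 (6); swap ⇒ 1 0 -9 -6 -13 -11 -4 -5 -12 6 8 3
j stops at 8, i stops at 9; i≥j ⇒ return 8. data=1 0 -9 -6 -13 -11 -4 -5 -12 6 8 3

1 0 -9 -6 -13 -11 -4 -5 -12 6 8 3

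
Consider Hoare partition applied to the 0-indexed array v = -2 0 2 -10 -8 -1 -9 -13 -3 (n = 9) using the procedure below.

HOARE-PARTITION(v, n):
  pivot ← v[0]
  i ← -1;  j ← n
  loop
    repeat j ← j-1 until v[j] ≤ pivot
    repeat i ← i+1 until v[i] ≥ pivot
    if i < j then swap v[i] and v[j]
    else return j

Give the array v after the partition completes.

pivot = v[0] = -2; i = -1, j = 9
j→8 (v[8]=-3≤-2), i→0 (v[0]=-2≥-2); i<j, swap → -3 0 2 -10 -8 -1 -9 -13 -2
j→7 (v[7]=-13≤-2), i→1 (v[1]=0≥-2); i<j, swap → -3 -13 2 -10 -8 -1 -9 0 -2
j→6 (v[6]=-9≤-2), i→2 (v[2]=2≥-2); i<j, swap → -3 -13 -9 -10 -8 -1 2 0 -2
j→4, i→5; i≥j, return j=4. v = -3 -13 -9 -10 -8 -1 2 0 -2

-3 -13 -9 -10 -8 -1 2 0 -2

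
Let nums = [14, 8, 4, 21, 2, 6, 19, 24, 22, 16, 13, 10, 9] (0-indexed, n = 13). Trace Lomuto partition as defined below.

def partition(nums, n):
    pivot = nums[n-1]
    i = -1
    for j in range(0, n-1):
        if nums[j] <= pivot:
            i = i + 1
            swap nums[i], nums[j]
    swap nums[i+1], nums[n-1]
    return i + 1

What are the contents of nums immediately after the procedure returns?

[8, 4, 2, 6, 9, 21, 19, 24, 22, 16, 13, 10, 14]

pivot=9, i=-1
j=0: 14>9, skip
j=1: 8≤9, i=0, swap(0,1) ⇒ [8, 14, 4, 21, 2, 6, 19, 24, 22, 16, 13, 10, 9]
j=2: 4≤9, i=1, swap(1,2) ⇒ [8, 4, 14, 21, 2, 6, 19, 24, 22, 16, 13, 10, 9]
j=3: 21>9, skip
j=4: 2≤9, i=2, swap(2,4) ⇒ [8, 4, 2, 21, 14, 6, 19, 24, 22, 16, 13, 10, 9]
j=5: 6≤9, i=3, swap(3,5) ⇒ [8, 4, 2, 6, 14, 21, 19, 24, 22, 16, 13, 10, 9]
j=6: 19>9, skip
j=7: 24>9, skip
j=8: 22>9, skip
j=9: 16>9, skip
j=10: 13>9, skip
j=11: 10>9, skip
swap(4,12) ⇒ [8, 4, 2, 6, 9, 21, 19, 24, 22, 16, 13, 10, 14]; return 4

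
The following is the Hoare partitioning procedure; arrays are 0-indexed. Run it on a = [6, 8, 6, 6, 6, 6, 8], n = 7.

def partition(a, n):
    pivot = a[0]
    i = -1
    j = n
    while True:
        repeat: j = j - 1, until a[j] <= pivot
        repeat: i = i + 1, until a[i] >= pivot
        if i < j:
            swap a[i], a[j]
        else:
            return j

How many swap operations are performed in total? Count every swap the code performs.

pivot = a[0] = 6; i = -1, j = 7
j→5 (a[5]=6≤6), i→0 (a[0]=6≥6); i<j, swap → [6, 8, 6, 6, 6, 6, 8]
j→4 (a[4]=6≤6), i→1 (a[1]=8≥6); i<j, swap → [6, 6, 6, 6, 8, 6, 8]
j→3 (a[3]=6≤6), i→2 (a[2]=6≥6); i<j, swap → [6, 6, 6, 6, 8, 6, 8]
j→2, i→3; i≥j, return j=2. a = [6, 6, 6, 6, 8, 6, 8]

3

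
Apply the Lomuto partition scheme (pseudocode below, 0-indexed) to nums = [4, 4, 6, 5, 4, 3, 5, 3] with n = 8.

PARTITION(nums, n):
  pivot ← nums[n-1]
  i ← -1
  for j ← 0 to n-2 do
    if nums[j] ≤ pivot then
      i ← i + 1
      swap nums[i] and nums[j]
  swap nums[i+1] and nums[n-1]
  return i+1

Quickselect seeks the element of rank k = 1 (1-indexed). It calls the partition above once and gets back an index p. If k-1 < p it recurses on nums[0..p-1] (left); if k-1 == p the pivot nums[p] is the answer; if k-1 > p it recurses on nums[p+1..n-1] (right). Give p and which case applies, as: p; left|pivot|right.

1; left

pivot = nums[7] = 3; i = -1
j=0: nums[0]=4 > 3 → no swap
j=1: nums[1]=4 > 3 → no swap
j=2: nums[2]=6 > 3 → no swap
j=3: nums[3]=5 > 3 → no swap
j=4: nums[4]=4 > 3 → no swap
j=5: nums[5]=3 ≤ 3 → i=0, swap nums[0],nums[5] → [3, 4, 6, 5, 4, 4, 5, 3]
j=6: nums[6]=5 > 3 → no swap
final swap nums[1],nums[7] → [3, 3, 6, 5, 4, 4, 5, 4]; return 1
p = 1; k-1 = 0 < 1 ⇒ left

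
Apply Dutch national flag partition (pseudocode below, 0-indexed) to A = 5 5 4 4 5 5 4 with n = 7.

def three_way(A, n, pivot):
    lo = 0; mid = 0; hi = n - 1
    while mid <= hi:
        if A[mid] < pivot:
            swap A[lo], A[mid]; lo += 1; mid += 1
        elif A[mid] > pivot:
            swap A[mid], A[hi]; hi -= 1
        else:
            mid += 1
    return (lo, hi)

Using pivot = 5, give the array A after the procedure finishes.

pivot = 5; lo=0, mid=0, hi=6
A[mid]=5=5: mid=1
A[mid]=5=5: mid=2
A[mid]=4<5: swap A[0],A[2]; lo=1,mid=3 → 4 5 5 4 5 5 4
A[mid]=4<5: swap A[1],A[3]; lo=2,mid=4 → 4 4 5 5 5 5 4
A[mid]=5=5: mid=5
A[mid]=5=5: mid=6
A[mid]=4<5: swap A[2],A[6]; lo=3,mid=7 → 4 4 4 5 5 5 5
end: lo=3, hi=6; A = 4 4 4 5 5 5 5

4 4 4 5 5 5 5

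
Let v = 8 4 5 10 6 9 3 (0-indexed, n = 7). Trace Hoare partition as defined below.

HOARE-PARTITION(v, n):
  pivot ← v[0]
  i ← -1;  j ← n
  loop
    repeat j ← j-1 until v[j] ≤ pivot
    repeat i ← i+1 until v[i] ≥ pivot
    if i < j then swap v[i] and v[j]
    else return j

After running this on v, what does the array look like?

3 4 5 6 10 9 8

pivot = v[0] = 8; i = -1, j = 7
j→6 (v[6]=3≤8), i→0 (v[0]=8≥8); i<j, swap → 3 4 5 10 6 9 8
j→4 (v[4]=6≤8), i→3 (v[3]=10≥8); i<j, swap → 3 4 5 6 10 9 8
j→3, i→4; i≥j, return j=3. v = 3 4 5 6 10 9 8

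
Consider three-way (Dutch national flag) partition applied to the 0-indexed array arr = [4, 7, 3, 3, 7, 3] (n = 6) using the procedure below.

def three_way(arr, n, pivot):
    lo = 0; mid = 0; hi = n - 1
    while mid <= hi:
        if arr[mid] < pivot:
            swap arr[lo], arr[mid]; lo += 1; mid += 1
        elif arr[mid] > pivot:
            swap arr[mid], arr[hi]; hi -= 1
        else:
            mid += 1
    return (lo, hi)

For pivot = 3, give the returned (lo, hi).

lo=0 mid=0 hi=5
4>3: swap(0,5), hi=4 ⇒ [3, 7, 3, 3, 7, 4]
3=3: mid=1
7>3: swap(1,4), hi=3 ⇒ [3, 7, 3, 3, 7, 4]
7>3: swap(1,3), hi=2 ⇒ [3, 3, 3, 7, 7, 4]
3=3: mid=2
3=3: mid=3
done. lo=0 hi=2; arr=[3, 3, 3, 7, 7, 4]

(0, 2)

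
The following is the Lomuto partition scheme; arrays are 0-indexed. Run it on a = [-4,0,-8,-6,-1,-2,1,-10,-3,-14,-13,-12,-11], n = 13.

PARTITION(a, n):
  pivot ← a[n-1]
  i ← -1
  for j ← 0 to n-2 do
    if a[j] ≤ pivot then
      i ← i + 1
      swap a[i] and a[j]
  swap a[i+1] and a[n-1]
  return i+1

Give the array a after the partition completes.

[-14,-13,-12,-11,-1,-2,1,-10,-3,-4,0,-8,-6]

pivot = a[12] = -11; i = -1
j=0: a[0]=-4 > -11 → no swap
j=1: a[1]=0 > -11 → no swap
j=2: a[2]=-8 > -11 → no swap
j=3: a[3]=-6 > -11 → no swap
j=4: a[4]=-1 > -11 → no swap
j=5: a[5]=-2 > -11 → no swap
j=6: a[6]=1 > -11 → no swap
j=7: a[7]=-10 > -11 → no swap
j=8: a[8]=-3 > -11 → no swap
j=9: a[9]=-14 ≤ -11 → i=0, swap a[0],a[9] → [-14,0,-8,-6,-1,-2,1,-10,-3,-4,-13,-12,-11]
j=10: a[10]=-13 ≤ -11 → i=1, swap a[1],a[10] → [-14,-13,-8,-6,-1,-2,1,-10,-3,-4,0,-12,-11]
j=11: a[11]=-12 ≤ -11 → i=2, swap a[2],a[11] → [-14,-13,-12,-6,-1,-2,1,-10,-3,-4,0,-8,-11]
final swap a[3],a[12] → [-14,-13,-12,-11,-1,-2,1,-10,-3,-4,0,-8,-6]; return 3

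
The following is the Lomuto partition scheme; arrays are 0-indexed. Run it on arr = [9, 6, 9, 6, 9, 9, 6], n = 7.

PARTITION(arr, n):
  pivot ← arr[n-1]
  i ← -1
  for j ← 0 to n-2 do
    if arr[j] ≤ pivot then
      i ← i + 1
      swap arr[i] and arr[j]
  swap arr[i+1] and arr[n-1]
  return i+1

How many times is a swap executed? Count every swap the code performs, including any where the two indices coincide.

3

pivot=6, i=-1
j=0: 9>6, skip
j=1: 6≤6, i=0, swap(0,1) ⇒ [6, 9, 9, 6, 9, 9, 6]
j=2: 9>6, skip
j=3: 6≤6, i=1, swap(1,3) ⇒ [6, 6, 9, 9, 9, 9, 6]
j=4: 9>6, skip
j=5: 9>6, skip
swap(2,6) ⇒ [6, 6, 6, 9, 9, 9, 9]; return 2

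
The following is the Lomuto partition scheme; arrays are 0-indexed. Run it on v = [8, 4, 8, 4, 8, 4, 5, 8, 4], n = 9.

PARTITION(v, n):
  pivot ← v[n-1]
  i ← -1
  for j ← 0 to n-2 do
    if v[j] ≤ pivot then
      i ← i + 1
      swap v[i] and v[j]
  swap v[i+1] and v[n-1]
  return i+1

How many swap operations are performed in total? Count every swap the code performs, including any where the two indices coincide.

4

pivot = v[8] = 4; i = -1
j=0: v[0]=8 > 4 → no swap
j=1: v[1]=4 ≤ 4 → i=0, swap v[0],v[1] → [4, 8, 8, 4, 8, 4, 5, 8, 4]
j=2: v[2]=8 > 4 → no swap
j=3: v[3]=4 ≤ 4 → i=1, swap v[1],v[3] → [4, 4, 8, 8, 8, 4, 5, 8, 4]
j=4: v[4]=8 > 4 → no swap
j=5: v[5]=4 ≤ 4 → i=2, swap v[2],v[5] → [4, 4, 4, 8, 8, 8, 5, 8, 4]
j=6: v[6]=5 > 4 → no swap
j=7: v[7]=8 > 4 → no swap
final swap v[3],v[8] → [4, 4, 4, 4, 8, 8, 5, 8, 8]; return 3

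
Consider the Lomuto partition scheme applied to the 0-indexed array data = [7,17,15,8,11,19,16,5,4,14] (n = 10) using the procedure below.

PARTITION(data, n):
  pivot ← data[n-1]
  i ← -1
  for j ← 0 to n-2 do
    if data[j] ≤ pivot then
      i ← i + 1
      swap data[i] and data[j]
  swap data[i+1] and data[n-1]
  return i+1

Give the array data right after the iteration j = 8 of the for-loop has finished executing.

[7,8,11,5,4,19,16,17,15,14]

pivot=14, i=-1
j=0: 7≤14, i=0, swap(0,0) ⇒ [7,17,15,8,11,19,16,5,4,14]
j=1: 17>14, skip
j=2: 15>14, skip
j=3: 8≤14, i=1, swap(1,3) ⇒ [7,8,15,17,11,19,16,5,4,14]
j=4: 11≤14, i=2, swap(2,4) ⇒ [7,8,11,17,15,19,16,5,4,14]
j=5: 19>14, skip
j=6: 16>14, skip
j=7: 5≤14, i=3, swap(3,7) ⇒ [7,8,11,5,15,19,16,17,4,14]
j=8: 4≤14, i=4, swap(4,8) ⇒ [7,8,11,5,4,19,16,17,15,14]
(after j=8) data = [7,8,11,5,4,19,16,17,15,14]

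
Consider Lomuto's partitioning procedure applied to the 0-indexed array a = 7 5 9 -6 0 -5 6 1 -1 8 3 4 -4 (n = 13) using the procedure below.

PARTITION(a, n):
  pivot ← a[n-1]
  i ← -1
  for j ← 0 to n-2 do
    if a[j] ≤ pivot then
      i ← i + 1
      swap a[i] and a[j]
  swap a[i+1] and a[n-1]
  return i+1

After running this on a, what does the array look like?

pivot = a[12] = -4; i = -1
j=0: a[0]=7 > -4 → no swap
j=1: a[1]=5 > -4 → no swap
j=2: a[2]=9 > -4 → no swap
j=3: a[3]=-6 ≤ -4 → i=0, swap a[0],a[3] → -6 5 9 7 0 -5 6 1 -1 8 3 4 -4
j=4: a[4]=0 > -4 → no swap
j=5: a[5]=-5 ≤ -4 → i=1, swap a[1],a[5] → -6 -5 9 7 0 5 6 1 -1 8 3 4 -4
j=6: a[6]=6 > -4 → no swap
j=7: a[7]=1 > -4 → no swap
j=8: a[8]=-1 > -4 → no swap
j=9: a[9]=8 > -4 → no swap
j=10: a[10]=3 > -4 → no swap
j=11: a[11]=4 > -4 → no swap
final swap a[2],a[12] → -6 -5 -4 7 0 5 6 1 -1 8 3 4 9; return 2

-6 -5 -4 7 0 5 6 1 -1 8 3 4 9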